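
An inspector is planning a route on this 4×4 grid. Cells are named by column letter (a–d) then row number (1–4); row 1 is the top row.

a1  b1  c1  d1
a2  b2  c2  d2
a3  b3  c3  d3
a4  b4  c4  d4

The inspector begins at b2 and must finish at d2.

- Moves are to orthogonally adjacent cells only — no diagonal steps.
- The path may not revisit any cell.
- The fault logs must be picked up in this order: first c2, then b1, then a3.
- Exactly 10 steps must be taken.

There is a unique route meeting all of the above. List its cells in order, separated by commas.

b2, c2, c1, b1, a1, a2, a3, b3, c3, d3, d2

The waypoints must appear in the order c2, b1, a3, with no cell reused.
Route from b2: right 1 to c2, up 1 to c1, left 2 to a1, down 2 to a3, right 3 to d3, up 1 to d2 — 10 moves in all.
Check: order respected (c2 at step 1, b1 at step 3, a3 at step 6); 10 moves as required.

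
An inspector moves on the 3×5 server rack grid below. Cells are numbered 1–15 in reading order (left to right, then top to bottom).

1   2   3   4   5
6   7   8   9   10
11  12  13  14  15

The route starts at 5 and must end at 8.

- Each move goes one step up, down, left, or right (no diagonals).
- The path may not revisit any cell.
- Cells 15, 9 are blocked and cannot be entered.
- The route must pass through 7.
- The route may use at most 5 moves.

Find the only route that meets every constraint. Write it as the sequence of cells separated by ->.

The 5-move cap with required stops at 7 leaves no slack for detours.
Route from 5: left 3 to 2, down 1 to 7, right 1 to 8 — 5 moves in all.
Check: all required cells visited; 5 ≤ 5 moves.

5 -> 4 -> 3 -> 2 -> 7 -> 8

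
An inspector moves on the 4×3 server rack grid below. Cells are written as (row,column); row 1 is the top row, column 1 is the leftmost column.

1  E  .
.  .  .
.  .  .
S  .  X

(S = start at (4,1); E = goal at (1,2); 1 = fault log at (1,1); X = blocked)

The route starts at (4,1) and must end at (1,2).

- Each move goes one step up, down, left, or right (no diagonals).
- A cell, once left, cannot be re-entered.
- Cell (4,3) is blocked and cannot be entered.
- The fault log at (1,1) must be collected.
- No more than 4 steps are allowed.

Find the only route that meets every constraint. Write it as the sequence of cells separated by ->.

The 4-move cap with required stops at (1,1) leaves no slack for detours.
Route from (4,1): 3× up (reaching (1,1)), right to (1,2) — 4 moves in all.
Check: all required cells visited; 4 ≤ 4 moves.

(4,1) -> (3,1) -> (2,1) -> (1,1) -> (1,2)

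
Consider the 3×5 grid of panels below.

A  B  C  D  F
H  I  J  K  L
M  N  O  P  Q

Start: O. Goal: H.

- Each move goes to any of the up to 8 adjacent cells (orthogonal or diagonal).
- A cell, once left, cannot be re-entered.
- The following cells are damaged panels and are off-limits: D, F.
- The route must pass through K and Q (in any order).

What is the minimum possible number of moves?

Any route passes through K and Q in some order between O and H. Summing Chebyshev distances along each leg and taking the cheapest ordering (O → K → Q → H) gives a lower bound of 1 + 1 + 4 = 6 moves.
A route of 6 moves achieves this: O → K → Q → P → J → B → H.
Since 6 matches the lower bound, it is optimal.

6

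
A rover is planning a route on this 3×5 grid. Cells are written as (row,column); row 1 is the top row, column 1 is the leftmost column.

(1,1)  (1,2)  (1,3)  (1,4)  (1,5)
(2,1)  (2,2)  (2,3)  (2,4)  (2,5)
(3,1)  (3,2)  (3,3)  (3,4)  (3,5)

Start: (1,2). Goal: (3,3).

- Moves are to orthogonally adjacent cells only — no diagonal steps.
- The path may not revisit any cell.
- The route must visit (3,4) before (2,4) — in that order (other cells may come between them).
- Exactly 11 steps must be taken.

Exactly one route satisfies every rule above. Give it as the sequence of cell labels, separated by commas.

The waypoints must appear in the order (3,4), (2,4), with no cell reused.
Route from (1,2): right 3 to (1,5), down 2 to (3,5), left 1 to (3,4), up 1 to (2,4), left 2 to (2,2), down 1 to (3,2), right 1 to (3,3) — 11 moves in all.
Check: order respected ((3,4) at step 6, (2,4) at step 7); 11 moves as required.

(1,2), (1,3), (1,4), (1,5), (2,5), (3,5), (3,4), (2,4), (2,3), (2,2), (3,2), (3,3)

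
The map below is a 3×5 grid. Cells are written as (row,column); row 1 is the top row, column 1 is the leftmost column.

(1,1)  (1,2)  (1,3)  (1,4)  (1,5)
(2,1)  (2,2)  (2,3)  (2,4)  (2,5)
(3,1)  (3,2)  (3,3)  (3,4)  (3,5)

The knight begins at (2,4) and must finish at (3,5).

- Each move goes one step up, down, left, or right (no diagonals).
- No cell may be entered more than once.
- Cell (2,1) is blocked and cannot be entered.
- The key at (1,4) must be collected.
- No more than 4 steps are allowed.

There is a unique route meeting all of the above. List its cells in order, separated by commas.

The budget equals the shortest possible length, so every move has to be on a shortest route through the required cells.
Route from (2,4): up 1 to (1,4), right 1 to (1,5), down 2 to (3,5) — 4 moves in all.
Check: all required cells visited; 4 ≤ 4 moves.

(2,4), (1,4), (1,5), (2,5), (3,5)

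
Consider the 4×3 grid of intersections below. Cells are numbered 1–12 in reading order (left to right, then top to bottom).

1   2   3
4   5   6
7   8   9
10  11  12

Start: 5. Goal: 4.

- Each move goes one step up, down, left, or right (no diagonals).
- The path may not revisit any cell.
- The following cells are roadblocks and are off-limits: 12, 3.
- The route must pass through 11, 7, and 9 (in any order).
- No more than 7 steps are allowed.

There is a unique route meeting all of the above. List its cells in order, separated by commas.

5, 6, 9, 8, 11, 10, 7, 4

Any route must reach 11, 7, and 9 and still end at 4 within 7 moves, so the order of the required stops is forced.
Route from 5: right to 6, down to 9, left to 8, down to 11, left to 10, 2× up (reaching 4) — 7 moves in all.
Check: all required cells visited; 7 ≤ 7 moves.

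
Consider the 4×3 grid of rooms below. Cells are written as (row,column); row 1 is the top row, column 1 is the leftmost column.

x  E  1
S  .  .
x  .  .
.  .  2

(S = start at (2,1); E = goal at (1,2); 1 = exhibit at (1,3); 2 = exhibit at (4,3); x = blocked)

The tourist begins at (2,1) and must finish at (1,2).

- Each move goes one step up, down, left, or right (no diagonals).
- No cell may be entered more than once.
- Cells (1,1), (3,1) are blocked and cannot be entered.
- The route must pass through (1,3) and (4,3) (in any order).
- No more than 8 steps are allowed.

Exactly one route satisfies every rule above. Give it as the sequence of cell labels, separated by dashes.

(2,1) - (2,2) - (3,2) - (4,2) - (4,3) - (3,3) - (2,3) - (1,3) - (1,2)

The 8-move cap with required stops at (1,3), (4,3) leaves no slack for detours.
Route from (2,1): right to (2,2), 2× down (reaching (4,2)), right to (4,3), 3× up (reaching (1,3)), left to (1,2) — 8 moves in all.
Check: all required cells visited; 8 ≤ 8 moves.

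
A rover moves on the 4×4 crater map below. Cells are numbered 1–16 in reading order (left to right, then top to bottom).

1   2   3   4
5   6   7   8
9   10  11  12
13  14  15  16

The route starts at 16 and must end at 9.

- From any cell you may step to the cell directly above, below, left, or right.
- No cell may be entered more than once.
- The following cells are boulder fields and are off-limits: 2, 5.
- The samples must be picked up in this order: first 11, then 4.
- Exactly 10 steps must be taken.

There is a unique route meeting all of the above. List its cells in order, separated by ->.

The waypoints must appear in the order 11, 4, with no cell reused.
Route from 16: left 1 to 15, up 1 to 11, right 1 to 12, up 2 to 4, left 1 to 3, down 1 to 7, left 1 to 6, down 1 to 10, left 1 to 9 — 10 moves in all.
Check: order respected (11 at step 2, 4 at step 5); 10 moves as required.

16 -> 15 -> 11 -> 12 -> 8 -> 4 -> 3 -> 7 -> 6 -> 10 -> 9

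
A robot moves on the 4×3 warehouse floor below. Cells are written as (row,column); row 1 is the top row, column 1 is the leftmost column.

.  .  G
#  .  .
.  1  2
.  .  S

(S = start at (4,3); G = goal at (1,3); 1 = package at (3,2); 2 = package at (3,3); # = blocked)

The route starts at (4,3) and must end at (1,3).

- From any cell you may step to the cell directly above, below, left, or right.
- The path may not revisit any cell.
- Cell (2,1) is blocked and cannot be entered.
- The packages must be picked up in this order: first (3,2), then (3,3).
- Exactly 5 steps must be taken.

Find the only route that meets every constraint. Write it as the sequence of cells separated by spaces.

The waypoints must appear in the order (3,2), (3,3), with no cell reused.
Route from (4,3): left to (4,2), up to (3,2), right to (3,3), 2× up (reaching (1,3)) — 5 moves in all.
Check: order respected (1 at step 2, 2 at step 3); 5 moves as required.

(4,3) (4,2) (3,2) (3,3) (2,3) (1,3)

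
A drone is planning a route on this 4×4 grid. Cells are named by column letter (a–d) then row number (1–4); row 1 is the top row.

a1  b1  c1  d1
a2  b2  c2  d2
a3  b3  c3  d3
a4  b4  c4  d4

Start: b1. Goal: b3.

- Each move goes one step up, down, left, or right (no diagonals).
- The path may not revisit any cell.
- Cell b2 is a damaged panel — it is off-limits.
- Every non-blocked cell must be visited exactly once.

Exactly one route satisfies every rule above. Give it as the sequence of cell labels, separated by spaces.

b1 a1 a2 a3 a4 b4 c4 d4 d3 d2 d1 c1 c2 c3 b3

Need to visit all 15 open cells exactly once, starting at b1 and ending at b3.
Cell d1 has only two open neighbours (d2 and c1), so the path must pass straight through it: one of those is the cell it's entered from and the other is where it exits.
Route from b1: left to a1, 3× down (reaching a4), 3× right (reaching d4), 3× up (reaching d1), left to c1, 2× down (reaching c3), left to b3 — 14 moves in all.
Check: all 15 open cells covered.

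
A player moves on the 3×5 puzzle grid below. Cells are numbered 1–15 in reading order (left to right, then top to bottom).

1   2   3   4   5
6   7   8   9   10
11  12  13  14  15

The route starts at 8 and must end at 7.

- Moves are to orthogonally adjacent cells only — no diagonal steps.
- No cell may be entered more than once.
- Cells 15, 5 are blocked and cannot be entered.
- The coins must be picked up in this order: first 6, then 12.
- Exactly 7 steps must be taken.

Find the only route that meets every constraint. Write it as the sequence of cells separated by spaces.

8 3 2 1 6 11 12 7

The waypoints must appear in the order 6, 12, with no cell reused.
Route from 8: up to 3, 2× left (reaching 1), 2× down (reaching 11), right to 12, up to 7 — 7 moves in all.
Check: order respected (6 at step 4, 12 at step 6); 7 moves as required.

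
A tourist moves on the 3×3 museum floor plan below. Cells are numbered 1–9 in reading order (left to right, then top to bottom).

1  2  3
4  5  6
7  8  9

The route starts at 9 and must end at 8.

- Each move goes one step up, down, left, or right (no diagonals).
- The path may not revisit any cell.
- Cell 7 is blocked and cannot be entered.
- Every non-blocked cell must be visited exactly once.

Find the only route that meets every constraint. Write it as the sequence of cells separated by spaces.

Need to visit all 8 open cells exactly once, starting at 9 and ending at 8.
Cell 4 has only two open neighbours (1 and 5), so the path must pass straight through it: one of those is the cell it's entered from and the other is where it exits.
Route from 9: 2× up (reaching 3), 2× left (reaching 1), down to 4, right to 5, down to 8 — 7 moves in all.
Check: all 8 open cells covered.

9 6 3 2 1 4 5 8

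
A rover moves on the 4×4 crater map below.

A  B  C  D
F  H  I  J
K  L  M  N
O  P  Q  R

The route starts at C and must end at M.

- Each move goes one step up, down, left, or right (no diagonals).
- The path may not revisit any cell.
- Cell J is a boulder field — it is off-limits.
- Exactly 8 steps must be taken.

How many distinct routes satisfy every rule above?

Need simple routes of exactly 8 moves from C to M (Manhattan distance 2, so 3 moves are spent on a detour and 3 undoing it).
Branch systematically from the start, pruning whenever the remaining move budget drops below the Manhattan distance to M or differs from it in parity. Grouping the completions by first move — via I: 6; via B: 10 (no valid completion starts via D) — and summing: 6 + 10 = 16.
That gives 16 routes.

16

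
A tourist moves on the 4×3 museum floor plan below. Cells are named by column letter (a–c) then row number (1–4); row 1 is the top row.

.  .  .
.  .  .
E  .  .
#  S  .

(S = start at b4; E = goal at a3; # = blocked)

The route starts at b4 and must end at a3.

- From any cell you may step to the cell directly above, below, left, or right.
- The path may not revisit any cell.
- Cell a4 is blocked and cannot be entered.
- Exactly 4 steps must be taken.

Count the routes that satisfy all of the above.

Need simple routes of exactly 4 moves from b4 to a3 (Manhattan distance 2, so 1 moves are spent on a detour and 1 undoing it).
Enumerating: b4 b3 b2 a2 a3 | b4 c4 c3 b3 a3.
That gives 2 routes.

2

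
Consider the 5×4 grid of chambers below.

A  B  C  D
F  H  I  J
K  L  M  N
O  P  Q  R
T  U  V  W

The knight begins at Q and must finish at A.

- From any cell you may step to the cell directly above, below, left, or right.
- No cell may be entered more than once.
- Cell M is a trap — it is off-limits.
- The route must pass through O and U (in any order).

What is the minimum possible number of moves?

Any route passes through O and U in some order between Q and A. Summing Manhattan distances along each leg and taking the cheapest ordering (Q → U → O → A) gives a lower bound of 2 + 2 + 3 = 7 moves.
A route of 7 moves achieves this: Q → V → U → P → O → K → F → A.
Since 7 matches the lower bound, it is optimal.

7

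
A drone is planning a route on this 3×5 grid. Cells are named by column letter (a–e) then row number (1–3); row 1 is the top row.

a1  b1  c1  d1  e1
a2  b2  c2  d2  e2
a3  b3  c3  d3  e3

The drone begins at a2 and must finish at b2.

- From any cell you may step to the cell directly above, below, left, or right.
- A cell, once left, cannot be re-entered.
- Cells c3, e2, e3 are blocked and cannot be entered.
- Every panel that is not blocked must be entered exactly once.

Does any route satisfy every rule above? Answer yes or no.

no

Cell e1 has only one open neighbour but is neither the start nor the goal, so a Hamiltonian route would have to both enter and leave it through the same neighbour — impossible without revisiting.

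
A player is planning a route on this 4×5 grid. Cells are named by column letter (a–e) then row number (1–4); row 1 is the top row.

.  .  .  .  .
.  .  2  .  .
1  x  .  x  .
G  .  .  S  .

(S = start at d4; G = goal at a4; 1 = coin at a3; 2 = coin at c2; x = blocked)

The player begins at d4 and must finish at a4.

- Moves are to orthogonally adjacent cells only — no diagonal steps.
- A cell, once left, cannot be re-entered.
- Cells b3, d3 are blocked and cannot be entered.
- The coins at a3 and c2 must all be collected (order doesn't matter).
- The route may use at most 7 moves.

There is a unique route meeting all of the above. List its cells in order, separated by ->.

Any route must reach a3 and c2 and still end at a4 within 7 moves, so the order of the required stops is forced.
Route from d4: left to c4, 2× up (reaching c2), 2× left (reaching a2), 2× down (reaching a4) — 7 moves in all.
Check: all required cells visited; 7 ≤ 7 moves.

d4 -> c4 -> c3 -> c2 -> b2 -> a2 -> a3 -> a4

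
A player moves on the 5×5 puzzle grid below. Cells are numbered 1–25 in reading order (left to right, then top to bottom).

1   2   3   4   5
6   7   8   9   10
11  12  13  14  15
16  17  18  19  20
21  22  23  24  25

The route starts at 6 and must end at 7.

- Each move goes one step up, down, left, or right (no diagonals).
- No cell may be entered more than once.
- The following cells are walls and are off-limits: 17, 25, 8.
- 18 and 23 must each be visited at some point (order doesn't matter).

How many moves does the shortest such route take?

Any route passes through 18 and 23 in some order between 6 and 7. Summing Manhattan distances along each leg and taking the cheapest ordering (6 → 23 → 18 → 7) gives a lower bound of 5 + 1 + 3 = 9 moves.
A route of 9 moves achieves this: 6 → 11 → 16 → 21 → 22 → 23 → 18 → 13 → 12 → 7.
Since 9 matches the lower bound, it is optimal.

9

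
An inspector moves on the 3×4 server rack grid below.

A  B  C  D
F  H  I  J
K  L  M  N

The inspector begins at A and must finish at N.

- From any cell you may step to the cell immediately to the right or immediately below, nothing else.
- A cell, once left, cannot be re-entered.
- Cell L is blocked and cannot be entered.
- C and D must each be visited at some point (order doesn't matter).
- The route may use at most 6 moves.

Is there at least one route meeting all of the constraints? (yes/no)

One route that works: A → B → C → D → J → N.

yes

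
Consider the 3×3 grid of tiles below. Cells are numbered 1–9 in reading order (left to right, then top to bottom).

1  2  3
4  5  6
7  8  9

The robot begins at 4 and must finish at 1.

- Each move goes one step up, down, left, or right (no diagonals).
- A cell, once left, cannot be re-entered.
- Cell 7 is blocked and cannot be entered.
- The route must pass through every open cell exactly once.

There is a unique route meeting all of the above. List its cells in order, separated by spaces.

4 5 8 9 6 3 2 1

Need to visit all 8 open cells exactly once, starting at 4 and ending at 1.
Route from 4: right 1 to 5, down 1 to 8, right 1 to 9, up 2 to 3, left 2 to 1 — 7 moves in all.
Check: all 8 open cells covered.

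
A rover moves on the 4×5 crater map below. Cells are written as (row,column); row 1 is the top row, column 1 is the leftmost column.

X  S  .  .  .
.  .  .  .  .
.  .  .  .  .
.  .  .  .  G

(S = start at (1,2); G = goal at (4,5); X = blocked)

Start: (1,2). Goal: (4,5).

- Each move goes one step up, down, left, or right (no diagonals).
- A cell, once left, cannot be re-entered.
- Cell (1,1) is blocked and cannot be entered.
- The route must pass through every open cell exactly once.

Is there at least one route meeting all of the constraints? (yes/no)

yes

One route that works: (1,2) → (2,2) → (2,1) → (3,1) → (4,1) → (4,2) → (3,2) → (3,3) → (4,3) → (4,4) → (3,4) → (2,4) → (2,3) → (1,3) → (1,4) → (1,5) → (2,5) → (3,5) → (4,5).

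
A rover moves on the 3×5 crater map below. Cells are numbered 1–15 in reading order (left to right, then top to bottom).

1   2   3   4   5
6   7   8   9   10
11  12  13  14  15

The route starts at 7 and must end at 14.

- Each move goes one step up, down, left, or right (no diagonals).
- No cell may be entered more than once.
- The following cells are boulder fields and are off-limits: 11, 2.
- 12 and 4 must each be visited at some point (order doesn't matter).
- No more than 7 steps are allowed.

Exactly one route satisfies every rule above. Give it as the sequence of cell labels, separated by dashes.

7 - 12 - 13 - 8 - 3 - 4 - 9 - 14

The 7-move cap with required stops at 12, 4 leaves no slack for detours.
Route from 7: down 1 to 12, right 1 to 13, up 2 to 3, right 1 to 4, down 2 to 14 — 7 moves in all.
Check: all required cells visited; 7 ≤ 7 moves.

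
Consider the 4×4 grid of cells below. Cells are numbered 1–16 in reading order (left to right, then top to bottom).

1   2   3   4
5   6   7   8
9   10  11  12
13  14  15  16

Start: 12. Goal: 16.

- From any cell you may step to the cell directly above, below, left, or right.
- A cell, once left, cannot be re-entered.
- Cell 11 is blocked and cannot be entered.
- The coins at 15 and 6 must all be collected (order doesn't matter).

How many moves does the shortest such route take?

7

Any route passes through 15 and 6 in some order between 12 and 16. Summing Manhattan distances along each leg and taking the cheapest ordering (12 → 6 → 15 → 16) gives a lower bound of 3 + 3 + 1 = 7 moves.
A route of 7 moves achieves this: 12 → 8 → 7 → 6 → 10 → 14 → 15 → 16.
Since 7 matches the lower bound, it is optimal.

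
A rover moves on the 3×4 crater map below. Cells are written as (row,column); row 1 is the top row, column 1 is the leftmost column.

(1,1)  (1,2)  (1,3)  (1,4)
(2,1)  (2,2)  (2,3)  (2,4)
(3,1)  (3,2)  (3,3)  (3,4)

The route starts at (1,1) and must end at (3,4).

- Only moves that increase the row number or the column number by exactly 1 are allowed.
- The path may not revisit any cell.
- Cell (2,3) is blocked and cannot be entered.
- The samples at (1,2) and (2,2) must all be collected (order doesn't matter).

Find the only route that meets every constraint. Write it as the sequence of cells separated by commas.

(1,1), (1,2), (2,2), (3,2), (3,3), (3,4)

Moves only go right or down, so the column and row indices never decrease.
Route from (1,1): right to (1,2), 2× down (reaching (3,2)), 2× right (reaching (3,4)) — 5 moves in all.
Check: all required cells visited.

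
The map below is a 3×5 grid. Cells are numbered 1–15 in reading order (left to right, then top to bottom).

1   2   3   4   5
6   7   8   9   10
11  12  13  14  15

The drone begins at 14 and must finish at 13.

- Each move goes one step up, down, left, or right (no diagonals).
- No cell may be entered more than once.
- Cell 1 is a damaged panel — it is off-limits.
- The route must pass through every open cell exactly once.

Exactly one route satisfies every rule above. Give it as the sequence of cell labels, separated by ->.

14 -> 15 -> 10 -> 5 -> 4 -> 9 -> 8 -> 3 -> 2 -> 7 -> 6 -> 11 -> 12 -> 13

Need to visit all 14 open cells exactly once, starting at 14 and ending at 13.
Cell 5 has only two open neighbours (10 and 4), so the path must pass straight through it: one of those is the cell it's entered from and the other is where it exits.
Route from 14: right 1 to 15, up 2 to 5, left 1 to 4, down 1 to 9, left 1 to 8, up 1 to 3, left 1 to 2, down 1 to 7, left 1 to 6, down 1 to 11, right 2 to 13 — 13 moves in all.
Check: all 14 open cells covered.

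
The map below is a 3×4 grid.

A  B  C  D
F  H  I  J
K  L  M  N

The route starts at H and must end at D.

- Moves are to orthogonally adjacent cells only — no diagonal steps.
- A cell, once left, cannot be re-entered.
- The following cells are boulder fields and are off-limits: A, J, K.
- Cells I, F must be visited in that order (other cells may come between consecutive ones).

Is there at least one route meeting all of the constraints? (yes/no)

no

F must be visited but has only one open neighbour (H), and it is neither the start nor the goal — the route would have to enter and leave through H, re-entering it.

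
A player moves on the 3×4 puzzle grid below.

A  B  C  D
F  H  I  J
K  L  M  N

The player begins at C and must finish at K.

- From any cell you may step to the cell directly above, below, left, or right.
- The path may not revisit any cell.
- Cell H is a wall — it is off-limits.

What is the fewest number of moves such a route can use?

The Manhattan distance from C to K is |1−3| + |3−1| = 4, so at least 4 moves are needed.
A route of 4 moves achieves this: C → I → M → L → K.
Since 4 matches the lower bound, it is optimal.

4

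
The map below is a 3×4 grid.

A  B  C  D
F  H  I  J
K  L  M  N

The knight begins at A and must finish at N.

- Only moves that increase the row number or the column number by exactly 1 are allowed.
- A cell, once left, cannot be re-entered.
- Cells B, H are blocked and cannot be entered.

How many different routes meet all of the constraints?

A right/down-only route from A to N makes exactly 2 down-moves and 3 right-moves in some order.
With no other constraints that would be C(5,2) = 10 routes.
Subtract routes through each blocked cell (inclusion–exclusion for overlaps): − through B: 6 − through H: 6 + through B&H: 3 → 1.
That gives 1 route.

1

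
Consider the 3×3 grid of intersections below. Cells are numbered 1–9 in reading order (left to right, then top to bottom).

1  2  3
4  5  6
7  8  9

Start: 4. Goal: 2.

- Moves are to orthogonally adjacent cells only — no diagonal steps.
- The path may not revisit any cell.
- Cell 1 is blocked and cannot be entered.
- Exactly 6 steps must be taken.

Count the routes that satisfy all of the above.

Need simple routes of exactly 6 moves from 4 to 2 (Manhattan distance 2, so 2 moves are spent on a detour and 2 undoing it).
Enumerating: 4 7 8 5 6 3 2 | 4 7 8 9 6 3 2 | 4 7 8 9 6 5 2 | 4 5 8 9 6 3 2.
That gives 4 routes.

4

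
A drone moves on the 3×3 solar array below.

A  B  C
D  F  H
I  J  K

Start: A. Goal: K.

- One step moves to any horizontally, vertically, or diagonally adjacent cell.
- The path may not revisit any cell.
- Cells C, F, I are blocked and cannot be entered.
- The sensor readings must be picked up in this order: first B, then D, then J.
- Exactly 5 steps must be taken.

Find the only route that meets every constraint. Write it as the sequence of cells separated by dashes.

A - B - D - J - H - K

The waypoints must appear in the order B, D, J, with no cell reused.
Route from A: right to B, down-left to D, down-right to J, up-right to H, down to K — 5 moves in all.
Check: order respected (B at step 1, D at step 2, J at step 3); 5 moves as required.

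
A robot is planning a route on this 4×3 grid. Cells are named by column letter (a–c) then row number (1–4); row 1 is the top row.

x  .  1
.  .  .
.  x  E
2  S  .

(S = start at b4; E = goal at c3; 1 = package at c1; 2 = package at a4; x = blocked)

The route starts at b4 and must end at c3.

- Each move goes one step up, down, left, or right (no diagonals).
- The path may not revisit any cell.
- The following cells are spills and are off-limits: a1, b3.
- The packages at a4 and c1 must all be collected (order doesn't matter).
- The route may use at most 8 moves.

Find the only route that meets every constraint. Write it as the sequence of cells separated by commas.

b4, a4, a3, a2, b2, b1, c1, c2, c3

Any route must reach a4 and c1 and still end at c3 within 8 moves, so the order of the required stops is forced.
Route from b4: left 1 to a4, up 2 to a2, right 1 to b2, up 1 to b1, right 1 to c1, down 2 to c3 — 8 moves in all.
Check: all required cells visited; 8 ≤ 8 moves.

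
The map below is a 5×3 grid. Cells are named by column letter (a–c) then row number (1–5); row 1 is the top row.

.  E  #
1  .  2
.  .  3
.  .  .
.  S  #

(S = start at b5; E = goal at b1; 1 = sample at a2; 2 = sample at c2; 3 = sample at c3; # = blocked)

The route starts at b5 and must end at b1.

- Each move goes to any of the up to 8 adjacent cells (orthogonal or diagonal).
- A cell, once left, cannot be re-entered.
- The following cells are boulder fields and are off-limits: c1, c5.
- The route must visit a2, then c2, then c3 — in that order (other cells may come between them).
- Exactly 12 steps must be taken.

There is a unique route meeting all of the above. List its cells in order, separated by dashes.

The waypoints must appear in the order a2, c2, c3, with no cell reused.
Route from b5: up-right 1 to c4, left 1 to b4, down-left 1 to a5, up 3 to a2, down-right 1 to b3, up-right 1 to c2, down 1 to c3, up-left 2 to a1, right 1 to b1 — 12 moves in all.
Check: order respected (1 at step 6, 2 at step 8, 3 at step 9); 12 moves as required.

b5 - c4 - b4 - a5 - a4 - a3 - a2 - b3 - c2 - c3 - b2 - a1 - b1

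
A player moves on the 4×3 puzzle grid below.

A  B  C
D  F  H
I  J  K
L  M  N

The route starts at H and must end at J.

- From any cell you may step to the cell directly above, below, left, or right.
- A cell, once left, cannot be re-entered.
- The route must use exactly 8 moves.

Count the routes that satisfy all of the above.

Need simple routes of exactly 8 moves from H to J (Manhattan distance 2, so 3 moves are spent on a detour and 3 undoing it).
Enumerating: H C B F D I L M J | H C B A D I L M J | H K N M L I D F J | H F B A D I L M J | H F D I L M N K J.
That gives 5 routes.

5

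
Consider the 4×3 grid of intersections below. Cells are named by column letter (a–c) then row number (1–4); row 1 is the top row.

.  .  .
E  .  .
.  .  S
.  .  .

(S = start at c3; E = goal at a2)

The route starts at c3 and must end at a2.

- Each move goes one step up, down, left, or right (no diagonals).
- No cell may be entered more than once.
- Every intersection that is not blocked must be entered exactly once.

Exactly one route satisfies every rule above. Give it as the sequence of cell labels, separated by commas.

Need to visit all 12 open cells exactly once, starting at c3 and ending at a2.
Cell a4 has only two open neighbours (a3 and b4), so the path must pass straight through it: one of those is the cell it's entered from and the other is where it exits.
Route from c3: down to c4, 2× left (reaching a4), up to a3, right to b3, up to b2, right to c2, up to c1, 2× left (reaching a1), down to a2 — 11 moves in all.
Check: all 12 open cells covered.

c3, c4, b4, a4, a3, b3, b2, c2, c1, b1, a1, a2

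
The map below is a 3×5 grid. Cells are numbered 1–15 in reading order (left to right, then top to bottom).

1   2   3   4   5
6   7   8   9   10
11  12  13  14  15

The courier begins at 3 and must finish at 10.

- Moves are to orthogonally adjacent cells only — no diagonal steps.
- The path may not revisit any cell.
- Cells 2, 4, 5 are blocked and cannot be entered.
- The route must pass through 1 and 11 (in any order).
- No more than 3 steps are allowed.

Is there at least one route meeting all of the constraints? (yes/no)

no

1 must be visited but has only one open neighbour (6), and it is neither the start nor the goal — the route would have to enter and leave through 6, re-entering it.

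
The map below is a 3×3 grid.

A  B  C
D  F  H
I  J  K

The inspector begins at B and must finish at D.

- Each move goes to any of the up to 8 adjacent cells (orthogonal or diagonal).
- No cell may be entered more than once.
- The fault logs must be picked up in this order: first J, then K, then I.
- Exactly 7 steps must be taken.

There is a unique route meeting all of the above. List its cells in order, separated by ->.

B -> C -> H -> J -> K -> F -> I -> D

The waypoints must appear in the order J, K, I, with no cell reused.
Route from B: right to C, down to H, down-left to J, right to K, up-left to F, down-left to I, up to D — 7 moves in all.
Check: order respected (J at step 3, K at step 4, I at step 6); 7 moves as required.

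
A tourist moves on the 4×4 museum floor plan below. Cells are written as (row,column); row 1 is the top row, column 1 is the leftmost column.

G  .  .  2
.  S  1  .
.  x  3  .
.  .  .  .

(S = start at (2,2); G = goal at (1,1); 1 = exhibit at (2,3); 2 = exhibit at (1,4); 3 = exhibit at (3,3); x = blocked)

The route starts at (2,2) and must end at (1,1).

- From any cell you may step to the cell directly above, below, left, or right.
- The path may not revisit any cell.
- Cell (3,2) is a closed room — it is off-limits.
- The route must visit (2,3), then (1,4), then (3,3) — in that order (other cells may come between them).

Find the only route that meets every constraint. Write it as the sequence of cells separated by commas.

(2,2), (2,3), (1,3), (1,4), (2,4), (3,4), (3,3), (4,3), (4,2), (4,1), (3,1), (2,1), (1,1)

The waypoints must appear in the order (2,3), (1,4), (3,3), with no cell reused.
Route from (2,2): right to (2,3), up to (1,3), right to (1,4), 2× down (reaching (3,4)), left to (3,3), down to (4,3), 2× left (reaching (4,1)), 3× up (reaching (1,1)) — 12 moves in all.
Check: order respected (1 at step 1, 2 at step 3, 3 at step 6).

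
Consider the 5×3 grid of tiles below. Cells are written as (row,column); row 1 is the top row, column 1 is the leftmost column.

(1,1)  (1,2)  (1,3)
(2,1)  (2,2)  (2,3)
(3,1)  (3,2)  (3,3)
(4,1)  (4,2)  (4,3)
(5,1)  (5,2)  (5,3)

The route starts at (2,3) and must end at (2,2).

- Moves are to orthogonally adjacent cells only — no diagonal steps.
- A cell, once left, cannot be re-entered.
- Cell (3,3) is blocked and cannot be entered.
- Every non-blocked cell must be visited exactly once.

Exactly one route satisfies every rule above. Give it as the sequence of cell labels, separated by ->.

Need to visit all 14 open cells exactly once, starting at (2,3) and ending at (2,2).
Cell (5,1) has only two open neighbours ((4,1) and (5,2)), so the path must pass straight through it: one of those is the cell it's entered from and the other is where it exits.
Route from (2,3): up 1 to (1,3), left 2 to (1,1), down 4 to (5,1), right 2 to (5,3), up 1 to (4,3), left 1 to (4,2), up 2 to (2,2) — 13 moves in all.
Check: all 14 open cells covered.

(2,3) -> (1,3) -> (1,2) -> (1,1) -> (2,1) -> (3,1) -> (4,1) -> (5,1) -> (5,2) -> (5,3) -> (4,3) -> (4,2) -> (3,2) -> (2,2)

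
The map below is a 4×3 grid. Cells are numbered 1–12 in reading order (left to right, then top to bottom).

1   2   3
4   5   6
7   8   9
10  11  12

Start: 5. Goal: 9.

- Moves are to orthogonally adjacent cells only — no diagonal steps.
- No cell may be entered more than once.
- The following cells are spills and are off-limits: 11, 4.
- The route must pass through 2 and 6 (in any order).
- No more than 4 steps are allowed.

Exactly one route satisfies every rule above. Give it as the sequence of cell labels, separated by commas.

5, 2, 3, 6, 9

The 4-move cap with required stops at 2, 6 leaves no slack for detours.
Route from 5: up to 2, right to 3, 2× down (reaching 9) — 4 moves in all.
Check: all required cells visited; 4 ≤ 4 moves.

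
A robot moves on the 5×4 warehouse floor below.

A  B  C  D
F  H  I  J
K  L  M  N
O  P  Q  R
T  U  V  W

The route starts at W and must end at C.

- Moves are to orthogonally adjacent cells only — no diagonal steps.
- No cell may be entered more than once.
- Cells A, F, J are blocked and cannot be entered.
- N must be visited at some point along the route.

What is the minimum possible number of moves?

5

Any route passes through N somewhere between W and C. Summing Manhattan distances along the two legs (W → N → C) gives a lower bound of 2 + 3 = 5 moves.
A route of 5 moves achieves this: W → R → N → M → I → C.
Since 5 matches the lower bound, it is optimal.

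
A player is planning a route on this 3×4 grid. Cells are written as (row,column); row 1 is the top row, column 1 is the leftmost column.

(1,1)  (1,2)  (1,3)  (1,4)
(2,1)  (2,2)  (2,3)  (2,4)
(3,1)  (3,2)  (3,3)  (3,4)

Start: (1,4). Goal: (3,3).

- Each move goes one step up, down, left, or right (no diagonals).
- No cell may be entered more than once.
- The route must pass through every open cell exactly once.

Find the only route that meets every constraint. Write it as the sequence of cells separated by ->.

(1,4) -> (1,3) -> (1,2) -> (1,1) -> (2,1) -> (3,1) -> (3,2) -> (2,2) -> (2,3) -> (2,4) -> (3,4) -> (3,3)

Need to visit all 12 open cells exactly once, starting at (1,4) and ending at (3,3).
Cell (3,4) has only two open neighbours ((2,4) and (3,3)), so the path must pass straight through it: one of those is the cell it's entered from and the other is where it exits.
Route from (1,4): left 3 to (1,1), down 2 to (3,1), right 1 to (3,2), up 1 to (2,2), right 2 to (2,4), down 1 to (3,4), left 1 to (3,3) — 11 moves in all.
Check: all 12 open cells covered.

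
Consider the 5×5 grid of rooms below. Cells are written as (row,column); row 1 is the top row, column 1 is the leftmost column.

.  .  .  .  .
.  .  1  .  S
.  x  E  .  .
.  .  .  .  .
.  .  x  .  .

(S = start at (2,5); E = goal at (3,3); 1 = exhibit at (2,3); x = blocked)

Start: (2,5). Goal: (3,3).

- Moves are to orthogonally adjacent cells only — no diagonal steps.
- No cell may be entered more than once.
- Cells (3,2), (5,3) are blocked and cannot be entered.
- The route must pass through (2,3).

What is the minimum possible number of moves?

3

Any route passes through (2,3) somewhere between (2,5) and (3,3). Summing Manhattan distances along the two legs ((2,5) → (2,3) → (3,3)) gives a lower bound of 2 + 1 = 3 moves.
A route of 3 moves achieves this: (2,5) → (2,4) → (2,3) → (3,3).
Since 3 matches the lower bound, it is optimal.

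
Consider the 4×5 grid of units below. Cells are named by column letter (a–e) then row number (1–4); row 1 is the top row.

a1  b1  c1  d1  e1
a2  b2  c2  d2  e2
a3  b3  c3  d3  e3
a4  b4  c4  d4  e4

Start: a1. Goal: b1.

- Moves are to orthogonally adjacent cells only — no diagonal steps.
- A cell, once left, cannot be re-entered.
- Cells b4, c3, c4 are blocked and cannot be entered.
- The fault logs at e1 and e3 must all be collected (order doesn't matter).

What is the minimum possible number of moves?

Any route passes through e1 and e3 in some order between a1 and b1. Summing Manhattan distances along each leg and taking the cheapest ordering (a1 → e3 → e1 → b1) gives a lower bound of 6 + 2 + 3 = 11 moves.
A route of 11 moves achieves this: a1 → a2 → b2 → c2 → d2 → d3 → e3 → e2 → e1 → d1 → c1 → b1.
Since 11 matches the lower bound, it is optimal.

11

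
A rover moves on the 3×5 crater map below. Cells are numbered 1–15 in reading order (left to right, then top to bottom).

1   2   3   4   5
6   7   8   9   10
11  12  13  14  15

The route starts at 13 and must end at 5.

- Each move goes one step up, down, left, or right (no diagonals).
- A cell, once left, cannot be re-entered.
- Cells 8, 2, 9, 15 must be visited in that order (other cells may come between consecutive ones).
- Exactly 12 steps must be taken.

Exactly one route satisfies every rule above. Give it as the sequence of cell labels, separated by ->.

The waypoints must appear in the order 8, 2, 9, 15, with no cell reused.
Route from 13: up 1 to 8, left 2 to 6, up 1 to 1, right 3 to 4, down 2 to 14, right 1 to 15, up 2 to 5 — 12 moves in all.
Check: order respected (8 at step 1, 2 at step 5, 9 at step 8, 15 at step 10); 12 moves as required.

13 -> 8 -> 7 -> 6 -> 1 -> 2 -> 3 -> 4 -> 9 -> 14 -> 15 -> 10 -> 5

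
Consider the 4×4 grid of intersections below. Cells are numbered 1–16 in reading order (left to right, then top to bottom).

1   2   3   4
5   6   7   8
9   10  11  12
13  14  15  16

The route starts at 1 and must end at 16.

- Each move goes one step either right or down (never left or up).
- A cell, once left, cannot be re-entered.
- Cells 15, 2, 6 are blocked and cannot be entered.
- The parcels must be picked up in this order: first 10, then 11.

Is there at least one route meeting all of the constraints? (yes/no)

One route that works: 1 → 5 → 9 → 10 → 11 → 12 → 16.

yes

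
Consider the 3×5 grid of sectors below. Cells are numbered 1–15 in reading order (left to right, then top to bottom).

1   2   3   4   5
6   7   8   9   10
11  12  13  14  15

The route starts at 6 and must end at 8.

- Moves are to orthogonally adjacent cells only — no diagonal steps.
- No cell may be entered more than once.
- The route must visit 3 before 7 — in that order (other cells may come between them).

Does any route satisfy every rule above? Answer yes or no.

yes

One route that works: 6 → 1 → 2 → 3 → 4 → 9 → 14 → 13 → 12 → 7 → 8.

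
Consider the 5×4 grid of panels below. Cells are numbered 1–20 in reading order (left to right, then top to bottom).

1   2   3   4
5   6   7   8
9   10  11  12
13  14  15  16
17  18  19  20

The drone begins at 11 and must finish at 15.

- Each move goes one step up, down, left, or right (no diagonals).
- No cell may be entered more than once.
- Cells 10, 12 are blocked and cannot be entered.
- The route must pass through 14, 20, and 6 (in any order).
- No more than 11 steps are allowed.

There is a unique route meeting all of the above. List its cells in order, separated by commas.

The budget equals the shortest possible length, so every move has to be on a shortest route through the required cells.
Route from 11: up to 7, 2× left (reaching 5), 2× down (reaching 13), right to 14, down to 18, 2× right (reaching 20), up to 16, left to 15 — 11 moves in all.
Check: all required cells visited; 11 ≤ 11 moves.

11, 7, 6, 5, 9, 13, 14, 18, 19, 20, 16, 15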